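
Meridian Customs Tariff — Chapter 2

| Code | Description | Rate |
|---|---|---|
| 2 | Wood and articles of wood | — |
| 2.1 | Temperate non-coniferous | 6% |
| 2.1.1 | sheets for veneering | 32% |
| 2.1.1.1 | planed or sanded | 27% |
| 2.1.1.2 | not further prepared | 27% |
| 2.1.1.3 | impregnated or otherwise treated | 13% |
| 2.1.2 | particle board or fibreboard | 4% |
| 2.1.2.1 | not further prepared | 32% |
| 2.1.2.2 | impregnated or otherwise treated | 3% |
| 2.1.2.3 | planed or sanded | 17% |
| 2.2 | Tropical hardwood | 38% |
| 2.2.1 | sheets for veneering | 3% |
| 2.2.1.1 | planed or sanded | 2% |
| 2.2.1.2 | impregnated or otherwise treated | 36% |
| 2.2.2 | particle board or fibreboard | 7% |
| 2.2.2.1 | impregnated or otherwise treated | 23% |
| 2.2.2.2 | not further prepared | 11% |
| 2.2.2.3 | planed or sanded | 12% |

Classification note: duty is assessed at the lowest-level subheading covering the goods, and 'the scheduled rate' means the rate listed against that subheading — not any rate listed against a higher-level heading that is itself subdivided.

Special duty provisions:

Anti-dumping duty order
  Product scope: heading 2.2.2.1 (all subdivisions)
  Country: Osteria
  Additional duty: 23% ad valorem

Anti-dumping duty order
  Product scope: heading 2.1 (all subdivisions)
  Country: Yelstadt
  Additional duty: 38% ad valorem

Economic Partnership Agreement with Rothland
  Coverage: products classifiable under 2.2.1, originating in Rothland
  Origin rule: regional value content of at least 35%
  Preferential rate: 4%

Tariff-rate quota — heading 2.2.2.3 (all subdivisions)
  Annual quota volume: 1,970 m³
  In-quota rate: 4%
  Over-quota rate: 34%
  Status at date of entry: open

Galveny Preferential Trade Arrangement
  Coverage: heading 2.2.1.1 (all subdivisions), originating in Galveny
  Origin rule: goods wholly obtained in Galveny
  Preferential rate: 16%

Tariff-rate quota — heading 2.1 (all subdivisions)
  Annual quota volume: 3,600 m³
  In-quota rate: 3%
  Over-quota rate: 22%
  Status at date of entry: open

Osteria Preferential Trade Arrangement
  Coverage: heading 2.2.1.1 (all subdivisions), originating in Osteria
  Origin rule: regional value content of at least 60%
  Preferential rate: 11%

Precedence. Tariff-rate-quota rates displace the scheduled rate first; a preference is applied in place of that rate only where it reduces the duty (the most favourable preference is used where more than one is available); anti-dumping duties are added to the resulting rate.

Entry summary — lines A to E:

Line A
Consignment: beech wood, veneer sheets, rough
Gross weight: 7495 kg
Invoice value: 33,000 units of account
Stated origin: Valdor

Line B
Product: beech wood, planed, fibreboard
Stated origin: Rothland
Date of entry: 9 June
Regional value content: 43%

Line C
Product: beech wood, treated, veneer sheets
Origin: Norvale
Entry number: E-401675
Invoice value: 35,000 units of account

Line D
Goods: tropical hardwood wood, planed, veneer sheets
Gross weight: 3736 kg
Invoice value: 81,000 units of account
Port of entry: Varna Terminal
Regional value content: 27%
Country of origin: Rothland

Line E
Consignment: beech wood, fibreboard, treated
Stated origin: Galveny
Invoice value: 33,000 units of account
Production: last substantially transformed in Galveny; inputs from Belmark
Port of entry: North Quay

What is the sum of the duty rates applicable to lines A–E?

14%

Line A: beech → 2.1; veneer sheets → 2.1.1; rough → 2.1.1.2. Scheduled 27%. quota on 2.1 open → in-quota 3%. → 3%.
Line B: beech → 2.1; fibreboard → 2.1.2; planed → 2.1.2.3. Scheduled 17%. quota on 2.1 open → in-quota 3%; Rothland agreement on 2.2.1: 2.1.2.3 not covered. → 3%.
Line C: beech → 2.1; veneer sheets → 2.1.1; treated → 2.1.1.3. Scheduled 13%. quota on 2.1 open → in-quota 3%. → 3%.
Line D: tropical hardwood → 2.2; veneer sheets → 2.2.1; planed → 2.2.1.1. Scheduled 2%. Rothland agreement on 2.2.1: RVC < 35%. → 2%.
Line E: beech → 2.1; fibreboard → 2.1.2; treated → 2.1.2.2. Scheduled 3%. quota on 2.1 open → in-quota 3%; Galveny agreement on 2.2.1.1: 2.1.2.2 not covered. → 3%.
Sum: 3% + 3% + 3% + 2% + 3% = 14%.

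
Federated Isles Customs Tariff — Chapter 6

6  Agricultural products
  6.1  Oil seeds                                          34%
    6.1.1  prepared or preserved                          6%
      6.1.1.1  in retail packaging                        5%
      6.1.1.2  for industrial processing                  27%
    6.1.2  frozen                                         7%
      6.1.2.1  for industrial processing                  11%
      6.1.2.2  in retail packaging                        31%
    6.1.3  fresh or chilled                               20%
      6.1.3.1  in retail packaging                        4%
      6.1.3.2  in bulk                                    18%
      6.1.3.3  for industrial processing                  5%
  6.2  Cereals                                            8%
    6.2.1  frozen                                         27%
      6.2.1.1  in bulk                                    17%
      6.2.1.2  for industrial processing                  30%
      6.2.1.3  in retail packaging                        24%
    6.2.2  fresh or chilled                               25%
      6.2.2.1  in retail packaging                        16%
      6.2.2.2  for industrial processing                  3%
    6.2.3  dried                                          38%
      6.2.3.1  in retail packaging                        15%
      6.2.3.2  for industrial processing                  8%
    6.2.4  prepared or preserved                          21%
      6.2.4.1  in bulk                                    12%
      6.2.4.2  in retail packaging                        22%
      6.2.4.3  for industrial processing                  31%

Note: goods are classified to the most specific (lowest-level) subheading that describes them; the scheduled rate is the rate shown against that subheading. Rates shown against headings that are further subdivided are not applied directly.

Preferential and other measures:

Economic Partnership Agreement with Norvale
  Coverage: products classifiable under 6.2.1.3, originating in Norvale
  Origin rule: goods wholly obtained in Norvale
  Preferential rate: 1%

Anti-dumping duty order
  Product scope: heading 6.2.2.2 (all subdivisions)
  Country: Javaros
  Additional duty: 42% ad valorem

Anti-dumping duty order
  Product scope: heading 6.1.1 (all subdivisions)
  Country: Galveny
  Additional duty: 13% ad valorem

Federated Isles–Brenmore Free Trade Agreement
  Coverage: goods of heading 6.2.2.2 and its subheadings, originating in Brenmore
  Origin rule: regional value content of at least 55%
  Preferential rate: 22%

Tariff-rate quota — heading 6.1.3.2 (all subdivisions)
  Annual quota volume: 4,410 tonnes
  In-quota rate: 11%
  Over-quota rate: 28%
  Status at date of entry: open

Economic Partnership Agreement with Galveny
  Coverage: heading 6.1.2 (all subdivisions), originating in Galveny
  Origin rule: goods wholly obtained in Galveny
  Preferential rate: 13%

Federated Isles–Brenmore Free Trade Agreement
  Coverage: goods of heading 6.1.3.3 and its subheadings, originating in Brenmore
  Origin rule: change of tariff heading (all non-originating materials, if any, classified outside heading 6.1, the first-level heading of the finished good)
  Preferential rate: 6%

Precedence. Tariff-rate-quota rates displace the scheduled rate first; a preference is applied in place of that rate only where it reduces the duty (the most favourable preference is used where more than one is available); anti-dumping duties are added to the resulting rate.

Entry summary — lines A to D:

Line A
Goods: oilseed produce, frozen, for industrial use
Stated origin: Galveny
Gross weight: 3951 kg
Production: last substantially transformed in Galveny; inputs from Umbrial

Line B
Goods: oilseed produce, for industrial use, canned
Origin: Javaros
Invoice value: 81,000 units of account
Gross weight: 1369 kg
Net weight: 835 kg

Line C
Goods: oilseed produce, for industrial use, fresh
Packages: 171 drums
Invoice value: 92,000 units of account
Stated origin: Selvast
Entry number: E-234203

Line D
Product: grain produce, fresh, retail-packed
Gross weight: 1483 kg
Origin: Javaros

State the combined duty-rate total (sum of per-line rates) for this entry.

59%

Line A: oilseed → 6.1; frozen → 6.1.2; for industrial use → 6.1.2.1. Scheduled 11%. Galveny agreement on 6.1.2: not wholly obtained. → 11%.
Line B: oilseed → 6.1; canned → 6.1.1; for industrial use → 6.1.1.2. Scheduled 27%. No special measure applies. → 27%.
Line C: oilseed → 6.1; fresh → 6.1.3; for industrial use → 6.1.3.3. Scheduled 5%. No special measure applies. → 5%.
Line D: grain → 6.2; fresh → 6.2.2; retail-packed → 6.2.2.1. Scheduled 16%. No special measure applies. → 16%.
Sum: 11% + 27% + 5% + 16% = 59%.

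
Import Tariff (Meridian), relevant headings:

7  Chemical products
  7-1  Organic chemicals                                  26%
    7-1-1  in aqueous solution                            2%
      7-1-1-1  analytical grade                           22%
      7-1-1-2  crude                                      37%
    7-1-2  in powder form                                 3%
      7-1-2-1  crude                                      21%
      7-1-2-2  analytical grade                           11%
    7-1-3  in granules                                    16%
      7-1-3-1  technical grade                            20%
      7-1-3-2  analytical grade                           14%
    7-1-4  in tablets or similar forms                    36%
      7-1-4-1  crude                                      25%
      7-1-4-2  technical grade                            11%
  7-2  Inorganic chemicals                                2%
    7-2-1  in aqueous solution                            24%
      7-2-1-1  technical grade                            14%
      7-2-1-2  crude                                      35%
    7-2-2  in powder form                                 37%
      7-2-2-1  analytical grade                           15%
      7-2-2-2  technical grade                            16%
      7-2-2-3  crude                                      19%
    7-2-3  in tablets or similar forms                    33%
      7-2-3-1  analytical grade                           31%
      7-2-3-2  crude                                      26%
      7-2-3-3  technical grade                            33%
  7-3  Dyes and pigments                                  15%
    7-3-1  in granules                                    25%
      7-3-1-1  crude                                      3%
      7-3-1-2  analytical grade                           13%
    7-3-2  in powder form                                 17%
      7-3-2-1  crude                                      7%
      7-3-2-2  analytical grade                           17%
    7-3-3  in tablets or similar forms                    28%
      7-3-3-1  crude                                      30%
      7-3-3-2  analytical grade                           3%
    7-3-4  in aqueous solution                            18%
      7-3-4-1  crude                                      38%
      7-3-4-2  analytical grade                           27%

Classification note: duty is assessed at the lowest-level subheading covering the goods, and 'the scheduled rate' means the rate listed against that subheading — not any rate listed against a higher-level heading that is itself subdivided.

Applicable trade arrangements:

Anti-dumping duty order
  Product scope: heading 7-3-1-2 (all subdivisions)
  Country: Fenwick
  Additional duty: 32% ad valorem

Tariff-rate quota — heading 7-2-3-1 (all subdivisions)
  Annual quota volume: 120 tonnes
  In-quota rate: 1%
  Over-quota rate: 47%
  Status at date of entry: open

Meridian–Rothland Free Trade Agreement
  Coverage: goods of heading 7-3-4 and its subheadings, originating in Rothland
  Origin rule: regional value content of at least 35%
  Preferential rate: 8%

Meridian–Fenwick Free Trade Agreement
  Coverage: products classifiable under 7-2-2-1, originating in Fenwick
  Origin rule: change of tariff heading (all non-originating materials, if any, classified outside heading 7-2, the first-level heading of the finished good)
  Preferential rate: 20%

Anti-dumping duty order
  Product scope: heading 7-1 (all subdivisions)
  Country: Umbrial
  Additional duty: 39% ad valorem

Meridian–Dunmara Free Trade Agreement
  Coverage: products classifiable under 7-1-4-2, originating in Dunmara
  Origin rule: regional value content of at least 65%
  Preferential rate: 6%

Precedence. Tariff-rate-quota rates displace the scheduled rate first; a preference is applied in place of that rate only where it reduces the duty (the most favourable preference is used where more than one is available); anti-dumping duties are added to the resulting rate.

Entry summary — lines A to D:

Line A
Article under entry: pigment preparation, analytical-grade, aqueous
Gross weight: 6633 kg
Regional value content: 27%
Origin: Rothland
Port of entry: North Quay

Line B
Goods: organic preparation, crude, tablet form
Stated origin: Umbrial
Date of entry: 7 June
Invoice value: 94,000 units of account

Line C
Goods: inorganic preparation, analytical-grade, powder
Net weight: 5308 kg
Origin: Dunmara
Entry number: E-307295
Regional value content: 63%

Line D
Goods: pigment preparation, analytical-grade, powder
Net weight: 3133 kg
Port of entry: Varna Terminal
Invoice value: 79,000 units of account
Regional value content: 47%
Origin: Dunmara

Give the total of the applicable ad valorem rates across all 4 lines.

123%

Line A: pigment → 7-3; aqueous → 7-3-4; analytical-grade → 7-3-4-2. Scheduled 27%. Rothland agreement on 7-3-4: RVC < 35%. → 27%.
Line B: organic → 7-1; tablet form → 7-1-4; crude → 7-1-4-1. Scheduled 25%. anti-dumping (Umbrial, 7-1): +39%; total 25% + 39% = 64%. → 64%.
Line C: inorganic → 7-2; powder → 7-2-2; analytical-grade → 7-2-2-1. Scheduled 15%. Dunmara agreement on 7-1-4-2: 7-2-2-1 not covered. → 15%.
Line D: pigment → 7-3; powder → 7-3-2; analytical-grade → 7-3-2-2. Scheduled 17%. Dunmara agreement on 7-1-4-2: 7-3-2-2 not covered. → 17%.
Sum: 27% + 64% + 15% + 17% = 123%.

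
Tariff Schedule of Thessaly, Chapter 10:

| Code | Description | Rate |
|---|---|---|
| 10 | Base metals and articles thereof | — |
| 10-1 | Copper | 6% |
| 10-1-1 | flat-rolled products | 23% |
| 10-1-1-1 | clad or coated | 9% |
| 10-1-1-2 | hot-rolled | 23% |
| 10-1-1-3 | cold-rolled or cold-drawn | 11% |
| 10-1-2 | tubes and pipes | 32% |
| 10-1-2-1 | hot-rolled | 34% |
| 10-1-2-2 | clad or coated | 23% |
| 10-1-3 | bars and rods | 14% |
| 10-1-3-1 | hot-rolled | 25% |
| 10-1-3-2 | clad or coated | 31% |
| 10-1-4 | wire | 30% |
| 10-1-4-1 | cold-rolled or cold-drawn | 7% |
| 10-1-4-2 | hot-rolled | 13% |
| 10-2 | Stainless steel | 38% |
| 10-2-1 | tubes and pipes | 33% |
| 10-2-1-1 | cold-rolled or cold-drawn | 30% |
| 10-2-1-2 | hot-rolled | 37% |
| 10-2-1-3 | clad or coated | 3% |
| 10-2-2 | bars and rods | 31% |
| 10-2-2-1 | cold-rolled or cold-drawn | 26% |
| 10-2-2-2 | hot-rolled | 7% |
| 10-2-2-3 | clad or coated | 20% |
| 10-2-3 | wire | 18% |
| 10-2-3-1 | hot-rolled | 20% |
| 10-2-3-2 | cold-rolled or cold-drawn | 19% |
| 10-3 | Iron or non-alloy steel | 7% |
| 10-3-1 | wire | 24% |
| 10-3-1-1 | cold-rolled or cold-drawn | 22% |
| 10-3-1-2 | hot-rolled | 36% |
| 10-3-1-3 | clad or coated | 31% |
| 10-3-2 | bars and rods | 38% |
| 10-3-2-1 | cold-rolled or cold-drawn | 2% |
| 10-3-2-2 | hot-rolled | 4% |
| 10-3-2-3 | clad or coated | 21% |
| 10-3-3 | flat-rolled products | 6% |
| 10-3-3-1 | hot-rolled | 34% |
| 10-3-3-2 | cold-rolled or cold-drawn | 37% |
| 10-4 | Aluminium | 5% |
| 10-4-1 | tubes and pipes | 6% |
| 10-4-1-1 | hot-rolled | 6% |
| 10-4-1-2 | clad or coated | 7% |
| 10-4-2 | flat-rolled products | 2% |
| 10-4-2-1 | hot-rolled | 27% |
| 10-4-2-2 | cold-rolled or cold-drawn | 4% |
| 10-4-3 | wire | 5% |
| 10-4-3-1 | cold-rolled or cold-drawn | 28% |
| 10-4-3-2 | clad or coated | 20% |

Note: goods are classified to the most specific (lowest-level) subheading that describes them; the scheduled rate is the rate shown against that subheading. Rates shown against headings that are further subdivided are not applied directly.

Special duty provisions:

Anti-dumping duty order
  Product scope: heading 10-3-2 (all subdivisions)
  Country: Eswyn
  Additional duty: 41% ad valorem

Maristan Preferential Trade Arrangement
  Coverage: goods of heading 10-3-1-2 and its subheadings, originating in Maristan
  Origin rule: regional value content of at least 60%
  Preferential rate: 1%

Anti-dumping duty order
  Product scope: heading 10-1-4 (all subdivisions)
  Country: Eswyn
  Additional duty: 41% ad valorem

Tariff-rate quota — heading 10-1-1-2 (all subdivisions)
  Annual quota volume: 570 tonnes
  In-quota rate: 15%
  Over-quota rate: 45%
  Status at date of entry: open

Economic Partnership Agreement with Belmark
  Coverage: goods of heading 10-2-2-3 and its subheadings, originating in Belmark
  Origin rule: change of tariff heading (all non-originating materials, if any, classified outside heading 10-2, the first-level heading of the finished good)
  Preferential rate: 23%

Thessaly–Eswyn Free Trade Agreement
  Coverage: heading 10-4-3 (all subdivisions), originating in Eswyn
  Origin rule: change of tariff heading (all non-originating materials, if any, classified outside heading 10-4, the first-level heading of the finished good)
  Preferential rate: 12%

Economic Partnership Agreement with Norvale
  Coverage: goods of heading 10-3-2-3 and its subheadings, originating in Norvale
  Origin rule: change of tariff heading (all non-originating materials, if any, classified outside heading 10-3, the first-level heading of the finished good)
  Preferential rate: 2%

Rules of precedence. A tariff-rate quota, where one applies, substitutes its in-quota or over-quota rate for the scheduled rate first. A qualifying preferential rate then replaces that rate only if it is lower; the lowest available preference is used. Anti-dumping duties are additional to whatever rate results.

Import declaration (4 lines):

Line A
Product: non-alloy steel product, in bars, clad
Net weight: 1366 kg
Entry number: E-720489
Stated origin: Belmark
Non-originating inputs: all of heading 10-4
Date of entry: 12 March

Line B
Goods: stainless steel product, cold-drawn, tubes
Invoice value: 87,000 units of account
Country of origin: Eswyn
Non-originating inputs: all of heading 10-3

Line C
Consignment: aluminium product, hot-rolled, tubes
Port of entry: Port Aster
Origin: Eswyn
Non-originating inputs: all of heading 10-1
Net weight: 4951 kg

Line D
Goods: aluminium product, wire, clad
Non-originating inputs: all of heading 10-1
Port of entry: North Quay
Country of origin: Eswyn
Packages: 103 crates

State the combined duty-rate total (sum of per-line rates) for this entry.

69%

Line A: non-alloy steel → 10-3; in bars → 10-3-2; clad → 10-3-2-3. Scheduled 21%. Belmark agreement on 10-2-2-3: 10-3-2-3 not covered. → 21%.
Line B: stainless steel → 10-2; tubes → 10-2-1; cold-drawn → 10-2-1-1. Scheduled 30%. Eswyn agreement on 10-4-3: 10-2-1-1 not covered. → 30%.
Line C: aluminium → 10-4; tubes → 10-4-1; hot-rolled → 10-4-1-1. Scheduled 6%. Eswyn agreement on 10-4-3: 10-4-1-1 not covered. → 6%.
Line D: aluminium → 10-4; wire → 10-4-3; clad → 10-4-3-2. Scheduled 20%. Eswyn agreement on 10-4-3: CTH met → 12% available; preferential 12%. → 12%.
Sum: 21% + 30% + 6% + 12% = 69%.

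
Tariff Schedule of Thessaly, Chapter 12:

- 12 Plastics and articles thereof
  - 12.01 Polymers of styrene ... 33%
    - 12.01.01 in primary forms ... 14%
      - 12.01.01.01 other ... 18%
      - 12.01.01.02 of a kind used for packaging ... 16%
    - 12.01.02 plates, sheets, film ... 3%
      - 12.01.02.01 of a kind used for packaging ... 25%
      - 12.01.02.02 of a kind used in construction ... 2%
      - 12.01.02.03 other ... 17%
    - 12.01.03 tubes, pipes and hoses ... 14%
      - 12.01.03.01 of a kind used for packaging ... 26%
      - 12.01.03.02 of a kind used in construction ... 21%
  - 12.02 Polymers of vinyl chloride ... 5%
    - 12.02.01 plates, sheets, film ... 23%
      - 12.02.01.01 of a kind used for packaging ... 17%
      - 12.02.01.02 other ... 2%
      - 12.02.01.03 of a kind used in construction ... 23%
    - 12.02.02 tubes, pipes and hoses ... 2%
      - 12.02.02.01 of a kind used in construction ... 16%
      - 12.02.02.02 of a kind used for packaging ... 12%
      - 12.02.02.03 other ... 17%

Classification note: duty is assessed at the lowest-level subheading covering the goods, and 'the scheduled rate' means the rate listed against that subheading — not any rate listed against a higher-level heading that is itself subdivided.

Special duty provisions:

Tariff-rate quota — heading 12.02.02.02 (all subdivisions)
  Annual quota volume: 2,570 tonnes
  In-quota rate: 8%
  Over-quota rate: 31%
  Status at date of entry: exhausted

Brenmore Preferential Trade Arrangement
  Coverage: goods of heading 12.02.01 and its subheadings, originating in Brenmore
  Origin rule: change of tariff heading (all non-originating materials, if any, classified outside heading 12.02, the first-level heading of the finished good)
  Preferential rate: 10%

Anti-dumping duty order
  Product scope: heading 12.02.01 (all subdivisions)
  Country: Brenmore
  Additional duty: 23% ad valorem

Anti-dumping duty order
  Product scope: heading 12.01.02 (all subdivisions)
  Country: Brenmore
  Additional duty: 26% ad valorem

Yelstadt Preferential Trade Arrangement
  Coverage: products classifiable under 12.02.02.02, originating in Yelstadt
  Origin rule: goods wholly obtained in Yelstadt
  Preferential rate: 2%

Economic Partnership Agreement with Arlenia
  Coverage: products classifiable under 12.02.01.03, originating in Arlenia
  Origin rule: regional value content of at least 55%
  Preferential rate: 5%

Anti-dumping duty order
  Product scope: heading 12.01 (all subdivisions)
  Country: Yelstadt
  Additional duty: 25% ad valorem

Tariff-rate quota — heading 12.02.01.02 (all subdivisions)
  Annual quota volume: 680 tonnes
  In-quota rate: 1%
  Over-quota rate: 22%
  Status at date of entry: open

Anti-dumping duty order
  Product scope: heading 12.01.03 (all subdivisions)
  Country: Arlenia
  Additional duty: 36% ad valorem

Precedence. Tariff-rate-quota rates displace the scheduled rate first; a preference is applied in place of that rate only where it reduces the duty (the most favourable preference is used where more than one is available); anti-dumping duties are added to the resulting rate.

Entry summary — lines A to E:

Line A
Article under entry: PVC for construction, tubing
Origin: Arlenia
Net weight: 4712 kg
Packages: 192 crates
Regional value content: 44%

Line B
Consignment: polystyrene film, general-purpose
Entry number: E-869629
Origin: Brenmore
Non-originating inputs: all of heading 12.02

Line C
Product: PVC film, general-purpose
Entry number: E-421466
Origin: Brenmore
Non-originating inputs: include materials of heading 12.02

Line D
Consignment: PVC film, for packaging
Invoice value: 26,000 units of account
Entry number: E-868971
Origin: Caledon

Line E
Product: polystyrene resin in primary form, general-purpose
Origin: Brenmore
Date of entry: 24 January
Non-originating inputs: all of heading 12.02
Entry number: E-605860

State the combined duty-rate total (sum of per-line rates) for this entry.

118%

Line A: PVC → 12.02; tubing → 12.02.02; for construction → 12.02.02.01. Scheduled 16%. Arlenia agreement on 12.02.01.03: 12.02.02.01 not covered. → 16%.
Line B: polystyrene → 12.01; film → 12.01.02; general-purpose → 12.01.02.03. Scheduled 17%. Brenmore agreement on 12.02.01: 12.01.02.03 not covered; anti-dumping (Brenmore, 12.01.02): +26%; total 17% + 26% = 43%. → 43%.
Line C: PVC → 12.02; film → 12.02.01; general-purpose → 12.02.01.02. Scheduled 2%. quota on 12.02.01.02 open → in-quota 1%; Brenmore agreement on 12.02.01: CTH not met; anti-dumping (Brenmore, 12.02.01): +23%; total 1% + 23% = 24%. → 24%.
Line D: PVC → 12.02; film → 12.02.01; for packaging → 12.02.01.01. Scheduled 17%. No special measure applies. → 17%.
Line E: polystyrene → 12.01; resin in primary form → 12.01.01; general-purpose → 12.01.01.01. Scheduled 18%. Brenmore agreement on 12.02.01: 12.01.01.01 not covered. → 18%.
Sum: 16% + 43% + 24% + 17% + 18% = 118%.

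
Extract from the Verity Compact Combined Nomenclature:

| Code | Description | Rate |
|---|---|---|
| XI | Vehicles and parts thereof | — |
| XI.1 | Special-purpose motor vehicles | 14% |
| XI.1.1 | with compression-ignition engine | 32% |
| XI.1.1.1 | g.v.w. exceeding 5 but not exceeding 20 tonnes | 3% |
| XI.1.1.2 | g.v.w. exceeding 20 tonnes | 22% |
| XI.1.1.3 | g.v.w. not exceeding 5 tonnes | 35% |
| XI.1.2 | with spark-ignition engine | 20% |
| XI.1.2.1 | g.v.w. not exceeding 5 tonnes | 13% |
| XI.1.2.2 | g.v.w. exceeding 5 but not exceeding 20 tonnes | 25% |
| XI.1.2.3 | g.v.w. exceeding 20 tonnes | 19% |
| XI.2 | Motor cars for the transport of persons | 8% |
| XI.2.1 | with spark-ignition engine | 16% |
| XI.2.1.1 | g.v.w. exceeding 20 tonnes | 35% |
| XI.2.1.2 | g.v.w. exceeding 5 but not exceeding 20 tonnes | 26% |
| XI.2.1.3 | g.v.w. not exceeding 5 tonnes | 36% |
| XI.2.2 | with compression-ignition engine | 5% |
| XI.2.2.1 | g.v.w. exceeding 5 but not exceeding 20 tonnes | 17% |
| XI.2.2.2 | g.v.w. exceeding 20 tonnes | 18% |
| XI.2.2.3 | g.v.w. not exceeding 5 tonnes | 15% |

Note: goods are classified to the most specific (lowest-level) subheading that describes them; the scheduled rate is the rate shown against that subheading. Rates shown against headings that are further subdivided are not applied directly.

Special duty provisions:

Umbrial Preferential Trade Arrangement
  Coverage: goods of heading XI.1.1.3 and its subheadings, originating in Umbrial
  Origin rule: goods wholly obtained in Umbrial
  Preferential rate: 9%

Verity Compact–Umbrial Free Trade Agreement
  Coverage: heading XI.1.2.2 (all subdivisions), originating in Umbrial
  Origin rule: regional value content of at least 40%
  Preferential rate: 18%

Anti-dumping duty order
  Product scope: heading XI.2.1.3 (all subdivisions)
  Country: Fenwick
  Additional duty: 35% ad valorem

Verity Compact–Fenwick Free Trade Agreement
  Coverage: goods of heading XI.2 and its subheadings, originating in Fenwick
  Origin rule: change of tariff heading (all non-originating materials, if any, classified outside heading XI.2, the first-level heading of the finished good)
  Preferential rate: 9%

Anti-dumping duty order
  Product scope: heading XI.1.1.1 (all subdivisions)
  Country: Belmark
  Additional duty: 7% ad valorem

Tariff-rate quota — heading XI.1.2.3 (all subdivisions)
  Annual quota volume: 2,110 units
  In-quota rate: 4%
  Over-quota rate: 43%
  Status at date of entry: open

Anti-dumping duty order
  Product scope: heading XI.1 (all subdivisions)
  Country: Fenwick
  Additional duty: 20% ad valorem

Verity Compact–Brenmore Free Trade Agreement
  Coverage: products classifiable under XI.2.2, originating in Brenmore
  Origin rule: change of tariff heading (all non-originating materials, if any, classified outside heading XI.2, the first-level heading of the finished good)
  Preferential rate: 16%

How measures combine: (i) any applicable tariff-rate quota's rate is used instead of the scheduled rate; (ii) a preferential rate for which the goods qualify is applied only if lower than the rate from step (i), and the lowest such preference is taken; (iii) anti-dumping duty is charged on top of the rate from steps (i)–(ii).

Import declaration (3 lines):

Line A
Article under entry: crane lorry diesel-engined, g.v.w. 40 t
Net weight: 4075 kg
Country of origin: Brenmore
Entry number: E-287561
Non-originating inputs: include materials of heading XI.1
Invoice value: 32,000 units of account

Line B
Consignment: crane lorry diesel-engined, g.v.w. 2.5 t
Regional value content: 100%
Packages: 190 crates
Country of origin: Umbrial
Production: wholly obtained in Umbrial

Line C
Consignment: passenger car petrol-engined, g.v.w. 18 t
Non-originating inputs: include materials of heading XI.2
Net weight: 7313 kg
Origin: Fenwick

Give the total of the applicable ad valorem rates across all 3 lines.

57%

Line A: crane lorry → XI.1; diesel-engined → XI.1.1; g.v.w. 40 t → XI.1.1.2. Scheduled 22%. Brenmore agreement on XI.2.2: XI.1.1.2 not covered. → 22%.
Line B: crane lorry → XI.1; diesel-engined → XI.1.1; g.v.w. 2.5 t → XI.1.1.3. Scheduled 35%. Umbrial agreement on XI.1.1.3: wholly obtained → 9% available; Umbrial agreement on XI.1.2.2: XI.1.1.3 not covered; preferential 9%. → 9%.
Line C: passenger car → XI.2; petrol-engined → XI.2.1; g.v.w. 18 t → XI.2.1.2. Scheduled 26%. Fenwick agreement on XI.2: CTH not met. → 26%.
Sum: 22% + 9% + 26% = 57%.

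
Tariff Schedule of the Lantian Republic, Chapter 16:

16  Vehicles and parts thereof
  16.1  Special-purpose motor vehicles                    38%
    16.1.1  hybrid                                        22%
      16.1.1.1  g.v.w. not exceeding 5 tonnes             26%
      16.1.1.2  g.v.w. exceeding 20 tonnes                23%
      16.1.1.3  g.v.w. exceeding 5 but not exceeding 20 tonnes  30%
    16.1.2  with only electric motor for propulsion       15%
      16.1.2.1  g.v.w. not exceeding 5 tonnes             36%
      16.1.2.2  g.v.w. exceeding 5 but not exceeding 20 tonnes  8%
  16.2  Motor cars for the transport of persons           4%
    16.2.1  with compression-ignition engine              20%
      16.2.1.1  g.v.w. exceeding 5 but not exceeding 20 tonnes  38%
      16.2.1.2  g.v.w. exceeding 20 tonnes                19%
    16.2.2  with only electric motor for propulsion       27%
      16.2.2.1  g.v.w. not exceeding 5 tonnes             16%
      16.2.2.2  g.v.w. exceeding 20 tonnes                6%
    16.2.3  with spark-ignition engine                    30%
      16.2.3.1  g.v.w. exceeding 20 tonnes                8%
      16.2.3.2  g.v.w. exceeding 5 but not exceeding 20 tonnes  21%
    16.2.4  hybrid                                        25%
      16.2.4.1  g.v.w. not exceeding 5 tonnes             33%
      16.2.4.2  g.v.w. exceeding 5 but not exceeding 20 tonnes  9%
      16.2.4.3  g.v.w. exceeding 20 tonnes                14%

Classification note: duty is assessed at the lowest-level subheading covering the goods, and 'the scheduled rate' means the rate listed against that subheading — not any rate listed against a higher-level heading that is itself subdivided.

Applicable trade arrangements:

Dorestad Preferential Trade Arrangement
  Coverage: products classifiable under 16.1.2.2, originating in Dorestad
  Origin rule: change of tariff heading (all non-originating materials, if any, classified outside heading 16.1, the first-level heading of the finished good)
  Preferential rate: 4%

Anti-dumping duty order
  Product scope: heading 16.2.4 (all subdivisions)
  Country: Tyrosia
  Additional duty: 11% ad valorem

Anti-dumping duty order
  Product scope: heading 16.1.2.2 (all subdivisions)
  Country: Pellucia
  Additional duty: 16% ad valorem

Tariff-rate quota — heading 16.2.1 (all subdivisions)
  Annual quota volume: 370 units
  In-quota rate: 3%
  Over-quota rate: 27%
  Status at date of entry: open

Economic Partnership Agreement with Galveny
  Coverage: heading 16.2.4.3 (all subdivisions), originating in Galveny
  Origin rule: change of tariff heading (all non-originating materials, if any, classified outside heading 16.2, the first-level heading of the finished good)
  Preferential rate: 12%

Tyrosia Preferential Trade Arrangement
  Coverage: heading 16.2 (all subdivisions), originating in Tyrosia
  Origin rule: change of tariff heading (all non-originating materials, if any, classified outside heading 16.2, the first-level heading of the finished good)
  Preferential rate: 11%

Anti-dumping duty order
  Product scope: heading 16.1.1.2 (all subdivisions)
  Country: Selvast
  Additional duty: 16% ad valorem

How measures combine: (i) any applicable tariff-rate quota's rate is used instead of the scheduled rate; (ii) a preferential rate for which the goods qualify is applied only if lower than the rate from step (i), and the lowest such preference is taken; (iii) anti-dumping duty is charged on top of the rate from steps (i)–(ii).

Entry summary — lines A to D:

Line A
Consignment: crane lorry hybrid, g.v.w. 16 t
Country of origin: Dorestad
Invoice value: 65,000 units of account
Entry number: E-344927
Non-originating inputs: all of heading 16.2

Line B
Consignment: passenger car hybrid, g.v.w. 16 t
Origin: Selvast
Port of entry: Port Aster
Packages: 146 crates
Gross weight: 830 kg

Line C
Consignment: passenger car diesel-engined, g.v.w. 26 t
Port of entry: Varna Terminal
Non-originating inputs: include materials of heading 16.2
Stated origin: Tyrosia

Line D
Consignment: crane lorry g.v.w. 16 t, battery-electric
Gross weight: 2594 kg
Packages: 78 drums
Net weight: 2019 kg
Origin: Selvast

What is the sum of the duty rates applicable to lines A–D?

Line A: crane lorry → 16.1; hybrid → 16.1.1; g.v.w. 16 t → 16.1.1.3. Scheduled 30%. Dorestad agreement on 16.1.2.2: 16.1.1.3 not covered. → 30%.
Line B: passenger car → 16.2; hybrid → 16.2.4; g.v.w. 16 t → 16.2.4.2. Scheduled 9%. No special measure applies. → 9%.
Line C: passenger car → 16.2; diesel-engined → 16.2.1; g.v.w. 26 t → 16.2.1.2. Scheduled 19%. quota on 16.2.1 open → in-quota 3%; Tyrosia agreement on 16.2: CTH not met. → 3%.
Line D: crane lorry → 16.1; battery-electric → 16.1.2; g.v.w. 16 t → 16.1.2.2. Scheduled 8%. No special measure applies. → 8%.
Sum: 30% + 9% + 3% + 8% = 50%.

50%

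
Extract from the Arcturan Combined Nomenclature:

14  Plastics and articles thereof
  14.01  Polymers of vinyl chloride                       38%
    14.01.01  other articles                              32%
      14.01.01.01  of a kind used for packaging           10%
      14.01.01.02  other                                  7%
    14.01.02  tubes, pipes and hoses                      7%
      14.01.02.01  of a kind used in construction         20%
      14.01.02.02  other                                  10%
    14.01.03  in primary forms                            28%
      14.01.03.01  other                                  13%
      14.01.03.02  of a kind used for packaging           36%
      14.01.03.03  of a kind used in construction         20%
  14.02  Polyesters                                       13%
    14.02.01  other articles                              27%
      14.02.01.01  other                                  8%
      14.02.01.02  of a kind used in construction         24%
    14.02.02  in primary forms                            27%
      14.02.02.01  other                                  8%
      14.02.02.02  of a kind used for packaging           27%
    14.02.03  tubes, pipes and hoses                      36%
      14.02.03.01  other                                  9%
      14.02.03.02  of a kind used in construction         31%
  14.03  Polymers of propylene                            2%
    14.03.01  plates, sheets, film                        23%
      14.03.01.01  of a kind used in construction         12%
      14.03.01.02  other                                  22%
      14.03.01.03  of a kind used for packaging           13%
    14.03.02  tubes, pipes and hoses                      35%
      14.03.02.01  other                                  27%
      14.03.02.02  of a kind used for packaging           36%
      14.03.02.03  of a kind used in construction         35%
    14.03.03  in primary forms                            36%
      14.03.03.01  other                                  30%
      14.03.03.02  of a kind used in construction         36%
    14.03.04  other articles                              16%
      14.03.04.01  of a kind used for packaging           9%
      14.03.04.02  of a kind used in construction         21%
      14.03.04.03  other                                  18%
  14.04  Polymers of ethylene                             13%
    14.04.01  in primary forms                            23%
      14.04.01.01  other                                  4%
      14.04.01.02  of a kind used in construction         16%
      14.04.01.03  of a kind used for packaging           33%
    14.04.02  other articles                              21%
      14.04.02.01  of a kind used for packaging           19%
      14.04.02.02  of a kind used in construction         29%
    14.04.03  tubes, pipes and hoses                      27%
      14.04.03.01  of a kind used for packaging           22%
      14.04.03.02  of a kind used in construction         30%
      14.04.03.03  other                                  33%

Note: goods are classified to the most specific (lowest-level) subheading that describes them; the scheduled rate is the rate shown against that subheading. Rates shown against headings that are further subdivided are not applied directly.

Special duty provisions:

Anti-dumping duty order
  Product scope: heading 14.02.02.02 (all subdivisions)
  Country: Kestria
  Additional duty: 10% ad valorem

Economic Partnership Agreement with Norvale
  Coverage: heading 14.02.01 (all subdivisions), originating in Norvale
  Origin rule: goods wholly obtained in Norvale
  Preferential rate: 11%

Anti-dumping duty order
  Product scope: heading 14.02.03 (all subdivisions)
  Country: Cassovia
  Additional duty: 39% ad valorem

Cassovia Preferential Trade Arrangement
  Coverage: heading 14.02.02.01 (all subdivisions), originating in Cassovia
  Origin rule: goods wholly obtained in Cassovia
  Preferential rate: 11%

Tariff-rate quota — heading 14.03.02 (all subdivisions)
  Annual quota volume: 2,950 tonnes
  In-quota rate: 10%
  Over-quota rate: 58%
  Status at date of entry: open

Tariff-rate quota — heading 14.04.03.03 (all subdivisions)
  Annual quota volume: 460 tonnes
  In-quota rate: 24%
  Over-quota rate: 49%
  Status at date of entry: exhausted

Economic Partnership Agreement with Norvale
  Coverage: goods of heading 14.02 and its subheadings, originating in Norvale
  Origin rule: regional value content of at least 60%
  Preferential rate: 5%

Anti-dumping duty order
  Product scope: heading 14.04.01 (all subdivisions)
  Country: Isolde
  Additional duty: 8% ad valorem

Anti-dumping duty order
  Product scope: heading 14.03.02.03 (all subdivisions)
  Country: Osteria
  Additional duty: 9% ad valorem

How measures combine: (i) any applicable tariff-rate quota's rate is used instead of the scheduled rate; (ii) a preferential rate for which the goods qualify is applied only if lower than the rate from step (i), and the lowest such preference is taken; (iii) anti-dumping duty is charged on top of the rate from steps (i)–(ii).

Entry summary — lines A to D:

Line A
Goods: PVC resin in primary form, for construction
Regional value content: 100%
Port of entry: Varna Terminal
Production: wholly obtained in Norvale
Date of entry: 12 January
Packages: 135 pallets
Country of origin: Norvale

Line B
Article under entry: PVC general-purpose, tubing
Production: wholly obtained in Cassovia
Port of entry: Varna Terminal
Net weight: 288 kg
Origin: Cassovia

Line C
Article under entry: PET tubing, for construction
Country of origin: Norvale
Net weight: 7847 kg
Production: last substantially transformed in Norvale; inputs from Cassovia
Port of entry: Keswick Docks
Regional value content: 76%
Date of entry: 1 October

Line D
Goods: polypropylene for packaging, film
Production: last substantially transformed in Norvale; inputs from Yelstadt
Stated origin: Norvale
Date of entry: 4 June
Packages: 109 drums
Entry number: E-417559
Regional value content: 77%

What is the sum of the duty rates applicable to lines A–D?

Line A: PVC → 14.01; resin in primary form → 14.01.03; for construction → 14.01.03.03. Scheduled 20%. Norvale agreement on 14.02.01: 14.01.03.03 not covered; Norvale agreement on 14.02: 14.01.03.03 not covered. → 20%.
Line B: PVC → 14.01; tubing → 14.01.02; general-purpose → 14.01.02.02. Scheduled 10%. Cassovia agreement on 14.02.02.01: 14.01.02.02 not covered. → 10%.
Line C: PET → 14.02; tubing → 14.02.03; for construction → 14.02.03.02. Scheduled 31%. Norvale agreement on 14.02.01: 14.02.03.02 not covered; Norvale agreement on 14.02: RVC ≥ 60% → 5% available; preferential 5%. → 5%.
Line D: polypropylene → 14.03; film → 14.03.01; for packaging → 14.03.01.03. Scheduled 13%. Norvale agreement on 14.02.01: 14.03.01.03 not covered; Norvale agreement on 14.02: 14.03.01.03 not covered. → 13%.
Sum: 20% + 10% + 5% + 13% = 48%.

48%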